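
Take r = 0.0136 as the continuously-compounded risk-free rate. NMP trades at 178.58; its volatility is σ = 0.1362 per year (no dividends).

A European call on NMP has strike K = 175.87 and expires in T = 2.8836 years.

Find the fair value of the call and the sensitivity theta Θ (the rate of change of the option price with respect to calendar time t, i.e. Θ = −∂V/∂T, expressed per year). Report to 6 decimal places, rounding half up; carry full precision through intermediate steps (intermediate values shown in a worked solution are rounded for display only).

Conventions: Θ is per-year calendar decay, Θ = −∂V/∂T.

σ√T = 0.1362·√2.8836 = 0.231283
d₁ = (ln(S/K) + (r+σ²/2)T) / (σ√T) = (ln(178.58/175.87) + (0.0136+0.1362²/2)·2.8836) / 0.231283 = (0.015292 + 0.065963) / 0.231283 = 0.351320
d₂ = d₁ − σ√T = 0.351320 − 0.231283 = 0.120037
e^{−rT} = 0.961542
N(d₁) = 0.637326,  N(d₂) = 0.547773
Call price V = S·N(d₁) − K·e^{−rT}·N(d₂) = 113.813670 − 92.631923 = 21.181747
φ(d₁) = (1/√(2π))·e^{−d₁²/2} = 0.375067
Θ = −S·φ(d₁)·σ/(2√T) − r·K·e^{−rT}·N(d₂) = −2.686092 − 1.259794 = -3.945886

price = 21.181747
Θ = -3.945886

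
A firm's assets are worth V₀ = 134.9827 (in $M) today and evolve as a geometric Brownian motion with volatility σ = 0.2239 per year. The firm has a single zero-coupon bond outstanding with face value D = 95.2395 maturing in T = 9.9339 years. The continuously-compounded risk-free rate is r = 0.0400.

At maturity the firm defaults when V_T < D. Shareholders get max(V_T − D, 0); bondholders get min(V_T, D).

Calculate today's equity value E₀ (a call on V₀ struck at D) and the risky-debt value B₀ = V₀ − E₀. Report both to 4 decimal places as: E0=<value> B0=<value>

E0=75.6747 B0=59.3080

Work the structural quantities from V₀ = 134.9827 against face 95.2395:
d₁ = [ln(V₀/D) + (r + σ²/2)T] / (σ√T)
   = [ln(134.9827/95.2395) + (0.0400 + 0.5·0.2239²)·9.9339] / (0.2239·√9.9339)
   = [0.348752 + 0.646355] / 0.705690 = 1.410119
d₂ = d₁ − σ√T = 1.410119 − 0.705690 = 0.704429
N(d₁) = 0.920748,  N(d₂) = 0.759417,  e^(−rT) = 0.672095
E₀ = V₀·N(d₁) − D·e^(−rT)·N(d₂)
   = 134.9827·0.920748 − 95.2395·0.672095·0.759417 = 75.674748
B₀ = V₀ − E₀ = 134.9827 − 75.674748 = 59.307952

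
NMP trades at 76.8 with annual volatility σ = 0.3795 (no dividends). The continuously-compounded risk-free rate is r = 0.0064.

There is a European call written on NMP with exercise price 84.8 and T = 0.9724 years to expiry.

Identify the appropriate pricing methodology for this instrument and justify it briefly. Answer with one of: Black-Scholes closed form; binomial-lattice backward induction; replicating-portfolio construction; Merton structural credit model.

framework: Black-Scholes closed form

Key observation: a European-exercise option on NMP struck at 84.8 — a GBM underlying with constant parameters — admits an analytic price: the data contain no early exercise, no discrete tree, no debt structure.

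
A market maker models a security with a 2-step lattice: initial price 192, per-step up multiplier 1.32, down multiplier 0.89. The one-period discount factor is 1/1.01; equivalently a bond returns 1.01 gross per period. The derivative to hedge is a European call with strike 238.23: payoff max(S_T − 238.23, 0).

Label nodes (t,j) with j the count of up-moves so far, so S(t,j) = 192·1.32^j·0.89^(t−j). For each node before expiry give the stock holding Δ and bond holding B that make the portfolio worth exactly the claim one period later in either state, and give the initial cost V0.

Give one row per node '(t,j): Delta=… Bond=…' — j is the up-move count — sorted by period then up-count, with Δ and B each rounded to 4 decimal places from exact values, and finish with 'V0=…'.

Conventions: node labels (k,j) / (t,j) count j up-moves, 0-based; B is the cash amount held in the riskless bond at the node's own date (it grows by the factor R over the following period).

(0,0): Delta=0.3223 Bond=-54.5339
(1,0): Delta=0.0000 Bond=0.0000
(1,1): Delta=0.8838 Bond=-197.3673
V0=7.3529

Since d<R<u, set p* = (R−d)/(u−d) = 0.2791; price each node as the discounted p*-expectation of its children.
Expiry values: V(2,0)=0.0000, V(2,1)=0.0000, V(2,2)=96.3108
(1,0): S=170.8800. Δ = (V_up−V_dn)/(S_up−S_dn) = (0.0000−0.0000)/(225.5616−152.0832) = 0.0000. V = [p*·0.0000 + (1−p*)·0.0000]/1.01 = 0.0000. B = V − Δ·S = 0.0000.
(1,1): S=253.4400. Δ = (V_up−V_dn)/(S_up−S_dn) = (96.3108−0.0000)/(334.5408−225.5616) = 0.8838. V = [p*·96.3108 + (1−p*)·0.0000]/1.01 = 26.6113. B = V − Δ·S = -197.3673.
(0,0): S=192.0000. Δ = (V_up−V_dn)/(S_up−S_dn) = (26.6113−0.0000)/(253.4400−170.8800) = 0.3223. V = [p*·26.6113 + (1−p*)·0.0000]/1.01 = 7.3529. B = V − Δ·S = -54.5339.
As a check, the time-0 holding Δ(0,0)·S0 + B(0,0) comes to 7.3529 — exactly V0.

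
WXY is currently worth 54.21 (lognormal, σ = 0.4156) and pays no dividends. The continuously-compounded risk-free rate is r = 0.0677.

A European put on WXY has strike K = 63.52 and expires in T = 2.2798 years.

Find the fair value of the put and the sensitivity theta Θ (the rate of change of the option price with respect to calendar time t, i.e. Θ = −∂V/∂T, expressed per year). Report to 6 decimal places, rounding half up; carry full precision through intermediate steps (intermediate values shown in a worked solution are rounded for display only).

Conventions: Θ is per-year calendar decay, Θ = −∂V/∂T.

price = 13.492295
Θ = -0.533527

σ√T = 0.4156·√2.2798 = 0.627515
d₁ = (ln(S/K) + (r+σ²/2)T) / (σ√T) = (ln(54.21/63.52) + (0.0677+0.4156²/2)·2.2798) / 0.627515 = (-0.158489 + 0.351230) / 0.627515 = 0.307149
d₂ = d₁ − σ√T = 0.307149 − 0.627515 = -0.320366
e^{−rT} = 0.856978
N(−d₁) = 0.379365,  N(−d₂) = 0.625655
Put price V = K·e^{−rT}·N(−d₂) − S·N(−d₁) = 34.057675 − 20.565380 = 13.492295
φ(d₁) = (1/√(2π))·e^{−d₁²/2} = 0.380561
Θ = −S·φ(d₁)·σ/(2√T) + r·K·e^{−rT}·N(−d₂) = −2.839232 + 2.305705 = -0.533527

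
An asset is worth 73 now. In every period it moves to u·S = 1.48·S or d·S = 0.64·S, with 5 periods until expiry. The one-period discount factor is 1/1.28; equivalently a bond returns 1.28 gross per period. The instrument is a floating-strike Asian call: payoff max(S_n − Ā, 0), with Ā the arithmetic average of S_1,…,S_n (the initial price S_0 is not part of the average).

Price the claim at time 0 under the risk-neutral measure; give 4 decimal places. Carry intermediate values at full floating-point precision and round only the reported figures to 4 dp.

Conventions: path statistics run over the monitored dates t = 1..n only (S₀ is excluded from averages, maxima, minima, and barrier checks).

Risk-neutral up-probability p* = (R−d)/(u−d) = (1.28−0.64)/(1.48−0.64) = 0.7619; the claim prices as the p*-weighted sum of path payoffs discounted by R^5.
Enumerate all 2^5 = 32 price paths (U = up ×1.48, D = down ×0.64); each path with k up-moves has probability p*^k·(1−p*)^(5−k).
DDDDD: Ā=23.1686, payoff=0.0000, prob=0.000765
UDDDD: Ā=53.5774, payoff=0.0000, prob=0.002449
DUDDD: Ā=41.3134, payoff=0.0000, prob=0.002449
UUDDD: Ā=95.5372, payoff=0.0000, prob=0.007835
DDUDD: Ā=33.4644, payoff=0.0000, prob=0.002449
UDUDD: Ā=77.3865, payoff=0.0000, prob=0.007835
DUUDD: Ā=65.1225, payoff=0.0000, prob=0.007835
UUUDD: Ā=150.5957, payoff=0.0000, prob=0.025073
DDDUD: Ā=28.4411, payoff=0.0000, prob=0.002449
UDDUD: Ā=65.7700, payoff=0.0000, prob=0.007835
DUDUD: Ā=53.5060, payoff=0.0000, prob=0.007835
UUDUD: Ā=123.7327, payoff=0.0000, prob=0.025073
DDUUD: Ā=45.6571, payoff=0.0000, prob=0.007835
UDUUD: Ā=105.5820, payoff=0.0000, prob=0.025073
DUUUD: Ā=93.3180, payoff=3.6142, prob=0.025073
UUUUD: Ā=215.7978, payoff=8.3579, prob=0.080233
DDDDU: Ā=25.2262, payoff=0.0000, prob=0.002449
UDDDU: Ā=58.3355, payoff=0.0000, prob=0.007835
DUDDU: Ā=46.0715, payoff=0.0000, prob=0.007835
UUDDU: Ā=106.5403, payoff=0.0000, prob=0.025073
DDUDU: Ā=38.2225, payoff=3.6941, prob=0.007835
UDUDU: Ā=88.3896, payoff=8.5426, prob=0.025073
DUUDU: Ā=76.1256, payoff=20.8066, prob=0.025073
UUUDU: Ā=176.0404, payoff=48.1152, prob=0.080233
DDDUU: Ā=33.1992, payoff=8.7174, prob=0.007835
UDDUU: Ā=76.7731, payoff=20.1590, prob=0.025073
DUDUU: Ā=64.5091, payoff=32.4230, prob=0.025073
UUDUU: Ā=149.1774, payoff=74.9783, prob=0.080233
DDUUU: Ā=56.6602, payoff=40.2720, prob=0.025073
UDUUU: Ā=131.0267, payoff=93.1290, prob=0.080233
DUUUU: Ā=118.7627, payoff=105.3930, prob=0.080233
UUUUU: Ā=274.6386, payoff=243.7213, prob=0.256746
Price = Σ prob·payoff / R^5 = 92.301065 / 3.435974 = 26.8631

price = 26.8631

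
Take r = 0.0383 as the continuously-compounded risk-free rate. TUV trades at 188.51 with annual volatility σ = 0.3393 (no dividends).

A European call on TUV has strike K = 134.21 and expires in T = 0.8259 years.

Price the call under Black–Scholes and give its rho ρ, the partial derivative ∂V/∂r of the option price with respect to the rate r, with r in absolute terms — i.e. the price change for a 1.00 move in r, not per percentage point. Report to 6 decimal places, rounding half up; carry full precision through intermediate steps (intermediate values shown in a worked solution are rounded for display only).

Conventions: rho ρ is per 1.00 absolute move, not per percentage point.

σ√T = 0.3393·√0.8259 = 0.308353
d₁ = (ln(S/K) + (r+σ²/2)T) / (σ√T) = (ln(188.51/134.21) + (0.0383+0.3393²/2)·0.8259) / 0.308353 = (0.339745 + 0.079173) / 0.308353 = 1.358568
d₂ = d₁ − σ√T = 1.358568 − 0.308353 = 1.050215
e^{−rT} = 0.968863
N(d₁) = 0.912858,  N(d₂) = 0.853190
Call price V = S·N(d₁) − K·e^{−rT}·N(d₂) = 172.082906 − 110.941306 = 61.141600
ρ = K·T·e^{−rT}·N(d₂) = 91.626424

price = 61.141600
ρ = 91.626424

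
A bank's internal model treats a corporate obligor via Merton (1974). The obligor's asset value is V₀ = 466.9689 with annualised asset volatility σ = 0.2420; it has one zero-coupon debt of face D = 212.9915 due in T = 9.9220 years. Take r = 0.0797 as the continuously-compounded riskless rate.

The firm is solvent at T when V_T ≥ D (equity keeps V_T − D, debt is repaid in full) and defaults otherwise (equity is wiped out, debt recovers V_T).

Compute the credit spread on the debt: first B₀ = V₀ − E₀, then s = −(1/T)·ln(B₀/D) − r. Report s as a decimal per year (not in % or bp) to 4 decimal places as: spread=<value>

Apply the equity-as-call identities (strike 212.9915, horizon 9.9220 years):
d₁ = [ln(V₀/D) + (r + σ²/2)T] / (σ√T)
   = [ln(466.9689/212.9915) + (0.0797 + 0.5·0.2420²)·9.9220] / (0.2420·√9.9220)
   = [0.785010 + 1.081319] / 0.762281 = 2.448350
d₂ = d₁ − σ√T = 2.448350 − 0.762281 = 1.686069
N(d₁) = 0.992824,  N(d₂) = 0.954109,  e^(−rT) = 0.453489
E₀ = V₀·N(d₁) − D·e^(−rT)·N(d₂)
   = 466.9689·0.992824 − 212.9915·0.453489·0.954109 = 371.461334
B₀ = V₀ − E₀ = 466.9689 − 371.461334 = 95.507566
spread = −(1/T)·ln(B₀/D) − r = −(1/9.9220)·ln(95.507566/212.9915) − 0.0797 = 0.00113519

spread=0.0011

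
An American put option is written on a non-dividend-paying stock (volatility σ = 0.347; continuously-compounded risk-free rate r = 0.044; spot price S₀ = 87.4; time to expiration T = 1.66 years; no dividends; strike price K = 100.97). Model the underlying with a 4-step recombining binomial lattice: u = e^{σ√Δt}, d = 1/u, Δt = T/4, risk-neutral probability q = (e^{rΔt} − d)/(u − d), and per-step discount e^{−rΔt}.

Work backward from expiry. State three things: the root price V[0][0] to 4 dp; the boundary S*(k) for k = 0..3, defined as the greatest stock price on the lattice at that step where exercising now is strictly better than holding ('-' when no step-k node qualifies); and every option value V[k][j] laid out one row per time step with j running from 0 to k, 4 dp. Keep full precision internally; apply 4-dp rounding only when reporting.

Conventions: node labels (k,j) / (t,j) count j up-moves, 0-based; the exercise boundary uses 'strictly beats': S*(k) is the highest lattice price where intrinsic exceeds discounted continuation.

price = 21.4441
boundary = - - 55.8918 69.8923
tree:
21.4441
31.8266 11.2438
45.0782 18.9766 3.4670
56.2743 31.0777 6.8591 0.0000
65.2276 45.0782 13.5700 0.0000 0.0000

params: Δt=0.41500 u=1.25049 d=0.79968 q=0.48522 e^(-rΔt)=0.98191
t_4 payoffs: 65.2276 45.0782 13.5700 0.0000 0.0000
t_3: node(3,0) S=44.6957 payoff=56.2743 vs cont=54.4473 → 56.2743 [stop]  node(3,1) S=69.8923 payoff=31.0777 vs cont=29.2507 → 31.0777 [stop]  node(3,2) S=109.2932 payoff=0.0000 vs cont=6.8591 → 6.8591 [wait]  node(3,3) S=170.9058 payoff=0.0000 vs cont=0.0000 → 0.0000 [wait]  ⇒ S*(3)=69.8923
t_2: node(2,0) S=55.8918 payoff=45.0782 vs cont=43.2513 → 45.0782 [stop]  node(2,1) S=87.4000 payoff=13.5700 vs cont=18.9766 → 18.9766 [wait]  node(2,2) S=136.6706 payoff=0.0000 vs cont=3.4670 → 3.4670 [wait]  ⇒ S*(2)=55.8918
t_1: node(1,0) S=69.8923 payoff=31.0777 vs cont=31.8266 → 31.8266 [wait]  node(1,1) S=109.2932 payoff=0.0000 vs cont=11.2438 → 11.2438 [wait]  ⇒ S*(1)=-
t_0: node(0,0) S=87.4000 payoff=13.5700 vs cont=21.4441 → 21.4441 [wait]  ⇒ S*(0)=-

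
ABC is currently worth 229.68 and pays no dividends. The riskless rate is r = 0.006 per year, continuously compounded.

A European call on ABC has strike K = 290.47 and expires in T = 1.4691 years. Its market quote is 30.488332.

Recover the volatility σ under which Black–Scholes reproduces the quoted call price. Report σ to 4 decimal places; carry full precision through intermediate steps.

At σ = 0.4447 the Black–Scholes value reproduces the quote:
σ√T = 0.4447·√1.4691 = 0.539005
d₁ = (ln(S/K) + (r+σ²/2)T) / (σ√T) = (ln(229.68/290.47) + (0.006+0.4447²/2)·1.4691) / 0.539005 = (-0.234813 + 0.154078) / 0.539005 = -0.149786
d₂ = d₁ − σ√T = -0.149786 − 0.539005 = -0.688791
e^{−rT} = 0.991224
N(d₁) = 0.440467,  N(d₂) = 0.245477
V = S·N(d₁) − K·e^{−rT}·N(d₂) = 101.166389 − 70.678057 = 30.488332 (the observed quote) — the price is monotone increasing in volatility, hence this σ is the only solution

sigma = 0.4447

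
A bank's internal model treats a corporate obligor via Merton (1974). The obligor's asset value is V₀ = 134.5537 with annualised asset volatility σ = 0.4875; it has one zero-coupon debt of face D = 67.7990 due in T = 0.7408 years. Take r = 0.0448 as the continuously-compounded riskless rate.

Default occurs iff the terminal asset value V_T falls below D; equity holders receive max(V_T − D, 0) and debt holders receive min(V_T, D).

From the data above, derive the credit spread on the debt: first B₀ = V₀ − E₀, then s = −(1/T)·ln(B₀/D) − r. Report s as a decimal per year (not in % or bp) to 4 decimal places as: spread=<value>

spread=0.0142

With assets at 134.5537 and a single debt payment of 67.7990 at 0.7408 years:
d₁ = [ln(V₀/D) + (r + σ²/2)T] / (σ√T)
   = [ln(134.5537/67.7990) + (0.0448 + 0.5·0.4875²)·0.7408] / (0.4875·√0.7408)
   = [0.685416 + 0.121216] / 0.419590 = 1.922428
d₂ = d₁ − σ√T = 1.922428 − 0.419590 = 1.502838
N(d₁) = 0.972724,  N(d₂) = 0.933560,  e^(−rT) = 0.967357
E₀ = V₀·N(d₁) − D·e^(−rT)·N(d₂)
   = 134.5537·0.972724 − 67.7990·0.967357·0.933560 = 69.655341
B₀ = V₀ − E₀ = 134.5537 − 69.655341 = 64.898359
spread = −(1/T)·ln(B₀/D) − r = −(1/0.7408)·ln(64.898359/67.7990) − 0.0448 = 0.01422418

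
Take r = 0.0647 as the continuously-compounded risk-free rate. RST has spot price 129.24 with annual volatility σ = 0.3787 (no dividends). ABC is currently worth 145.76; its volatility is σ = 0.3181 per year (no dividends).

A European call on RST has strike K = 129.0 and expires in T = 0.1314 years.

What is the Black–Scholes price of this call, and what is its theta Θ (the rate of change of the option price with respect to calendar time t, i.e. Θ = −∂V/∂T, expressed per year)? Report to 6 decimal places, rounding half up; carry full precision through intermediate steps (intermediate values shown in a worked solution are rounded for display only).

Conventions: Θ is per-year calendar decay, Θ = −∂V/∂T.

price = 7.721852
Θ = -30.814546

σ√T = 0.3787·√0.1314 = 0.137275
d₁ = (ln(S/K) + (r+σ²/2)T) / (σ√T) = (ln(129.24/129.0) + (0.0647+0.3787²/2)·0.1314) / 0.137275 = (0.001859 + 0.017924) / 0.137275 = 0.144109
d₂ = d₁ − σ√T = 0.144109 − 0.137275 = 0.006833
e^{−rT} = 0.991534
N(d₁) = 0.557293,  N(d₂) = 0.502726
Call price V = S·N(d₁) − K·e^{−rT}·N(d₂) = 72.024508 − 64.302656 = 7.721852
φ(d₁) = (1/√(2π))·e^{−d₁²/2} = 0.394821
Θ = −S·φ(d₁)·σ/(2√T) − r·K·e^{−rT}·N(d₂) = −26.654165 − 4.160382 = -30.814546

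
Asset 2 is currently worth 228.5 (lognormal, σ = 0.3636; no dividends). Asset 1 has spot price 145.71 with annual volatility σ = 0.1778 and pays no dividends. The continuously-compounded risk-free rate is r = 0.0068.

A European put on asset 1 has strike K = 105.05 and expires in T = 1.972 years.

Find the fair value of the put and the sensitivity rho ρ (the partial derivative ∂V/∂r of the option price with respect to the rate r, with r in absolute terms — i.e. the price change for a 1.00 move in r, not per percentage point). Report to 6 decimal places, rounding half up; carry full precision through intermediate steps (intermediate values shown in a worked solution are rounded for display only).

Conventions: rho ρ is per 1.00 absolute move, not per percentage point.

σ√T = 0.1778·√1.972 = 0.249681
d₁ = (ln(S/K) + (r+σ²/2)T) / (σ√T) = (ln(145.71/105.05) + (0.0068+0.1778²/2)·1.972) / 0.249681 = (0.327182 + 0.044580) / 0.249681 = 1.488948
d₂ = d₁ − σ√T = 1.488948 − 0.249681 = 1.239267
e^{−rT} = 0.986680
N(−d₁) = 0.068251,  N(−d₂) = 0.107623
Put price V = K·e^{−rT}·N(−d₂) − S·N(−d₁) = 11.155232 − 9.944785 = 1.210447
ρ = −K·T·e^{−rT}·N(−d₂) = -21.998118

price = 1.210447
ρ = -21.998118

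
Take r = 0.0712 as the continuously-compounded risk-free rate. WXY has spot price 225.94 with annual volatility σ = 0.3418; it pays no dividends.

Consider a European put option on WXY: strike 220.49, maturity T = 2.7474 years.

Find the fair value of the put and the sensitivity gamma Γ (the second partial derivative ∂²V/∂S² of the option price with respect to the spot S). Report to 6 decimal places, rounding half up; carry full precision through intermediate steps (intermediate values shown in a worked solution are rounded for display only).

σ√T = 0.3418·√2.7474 = 0.566543
d₁ = (ln(S/K) + (r+σ²/2)T) / (σ√T) = (ln(225.94/220.49) + (0.0712+0.3418²/2)·2.7474) / 0.566543 = (0.024417 + 0.356100) / 0.566543 = 0.671648
d₂ = d₁ − σ√T = 0.671648 − 0.566543 = 0.105105
e^{−rT} = 0.822329
N(−d₁) = 0.250904,  N(−d₂) = 0.458146
Put price V = K·e^{−rT}·N(−d₂) − S·N(−d₁) = 83.068931 − 56.689227 = 26.379704
φ(d₁) = (1/√(2π))·e^{−d₁²/2} = 0.318385
Γ = φ(d₁) / (S·σ·√T) = 0.002487

price = 26.379704
Γ = 0.002487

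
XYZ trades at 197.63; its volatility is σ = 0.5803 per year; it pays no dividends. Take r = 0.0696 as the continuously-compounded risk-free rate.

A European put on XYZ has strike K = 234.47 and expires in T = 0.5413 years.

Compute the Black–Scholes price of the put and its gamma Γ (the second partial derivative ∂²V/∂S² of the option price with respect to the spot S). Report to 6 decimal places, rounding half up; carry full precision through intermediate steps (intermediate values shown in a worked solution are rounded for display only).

price = 51.574017
Γ = 0.004705

σ√T = 0.5803·√0.5413 = 0.426945
d₁ = (ln(S/K) + (r+σ²/2)T) / (σ√T) = (ln(197.63/234.47) + (0.0696+0.5803²/2)·0.5413) / 0.426945 = (-0.170931 + 0.128815) / 0.426945 = -0.098644
d₂ = d₁ − σ√T = -0.098644 − 0.426945 = -0.525589
e^{−rT} = 0.963026
N(−d₁) = 0.539290,  N(−d₂) = 0.700413
Put price V = K·e^{−rT}·N(−d₂) − S·N(−d₁) = 158.153839 − 106.579822 = 51.574017
φ(d₁) = (1/√(2π))·e^{−d₁²/2} = 0.397006
Γ = φ(d₁) / (S·σ·√T) = 0.004705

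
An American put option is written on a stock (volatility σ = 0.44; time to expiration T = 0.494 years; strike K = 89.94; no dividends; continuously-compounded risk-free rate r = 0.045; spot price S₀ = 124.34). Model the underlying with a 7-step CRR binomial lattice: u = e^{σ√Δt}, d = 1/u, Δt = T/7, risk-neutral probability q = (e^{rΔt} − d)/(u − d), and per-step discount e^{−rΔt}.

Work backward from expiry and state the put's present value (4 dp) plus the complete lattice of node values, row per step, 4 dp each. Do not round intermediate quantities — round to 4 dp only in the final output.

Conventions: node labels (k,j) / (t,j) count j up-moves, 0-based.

price = 2.0805
tree:
2.0805
3.4489 0.6376
5.6201 1.1604 0.0853
8.9599 2.1018 0.1659 0.0000
13.8756 3.7861 0.3228 0.0000 0.0000
20.6304 6.7764 0.6280 0.0000 0.0000 0.0000
28.2762 12.0365 1.2218 0.0000 0.0000 0.0000 0.0000
35.0787 20.6304 2.3770 0.0000 0.0000 0.0000 0.0000 0.0000

Δt=0.07057  u=1.12399  d=0.88969  q=0.48439  discount=0.99683
step 7 (expiry): payoffs max(K−S,0) = 35.0787 20.6304 2.3770 0.0000 0.0000 0.0000 0.0000 0.0000
k=6: (k=6,j=0): S=61.6638, K−S=28.2762, hold=27.9911 ⇒ V=28.2762 exercise | (k=6,j=1): S=77.9035, K−S=12.0365, hold=11.7513 ⇒ V=12.0365 exercise | (k=6,j=2): S=98.4201, K−S=0.0000, hold=1.2218 ⇒ V=1.2218 continue | (k=6,j=3): S=124.3400, K−S=0.0000, hold=0.0000 ⇒ V=0.0000 continue | (k=6,j=4): S=157.0861, K−S=0.0000, hold=0.0000 ⇒ V=0.0000 continue | (k=6,j=5): S=198.4563, K−S=0.0000, hold=0.0000 ⇒ V=0.0000 continue | (k=6,j=6): S=250.7216, K−S=0.0000, hold=0.0000 ⇒ V=0.0000 continue
k=5: (k=5,j=0): S=69.3096, K−S=20.6304, hold=20.3452 ⇒ V=20.6304 exercise | (k=5,j=1): S=87.5630, K−S=2.3770, hold=6.7764 ⇒ V=6.7764 continue | (k=5,j=2): S=110.6235, K−S=0.0000, hold=0.6280 ⇒ V=0.6280 continue | (k=5,j=3): S=139.7573, K−S=0.0000, hold=0.0000 ⇒ V=0.0000 continue | (k=5,j=4): S=176.5637, K−S=0.0000, hold=0.0000 ⇒ V=0.0000 continue | (k=5,j=5): S=223.0634, K−S=0.0000, hold=0.0000 ⇒ V=0.0000 continue
k=4: (k=4,j=0): S=77.9035, K−S=12.0365, hold=13.8756 ⇒ V=13.8756 continue | (k=4,j=1): S=98.4201, K−S=0.0000, hold=3.7861 ⇒ V=3.7861 continue | (k=4,j=2): S=124.3400, K−S=0.0000, hold=0.3228 ⇒ V=0.3228 continue | (k=4,j=3): S=157.0861, K−S=0.0000, hold=0.0000 ⇒ V=0.0000 continue | (k=4,j=4): S=198.4563, K−S=0.0000, hold=0.0000 ⇒ V=0.0000 continue
k=3: (k=3,j=0): S=87.5630, K−S=2.3770, hold=8.9599 ⇒ V=8.9599 continue | (k=3,j=1): S=110.6235, K−S=0.0000, hold=2.1018 ⇒ V=2.1018 continue | (k=3,j=2): S=139.7573, K−S=0.0000, hold=0.1659 ⇒ V=0.1659 continue | (k=3,j=3): S=176.5637, K−S=0.0000, hold=0.0000 ⇒ V=0.0000 continue
k=2: (k=2,j=0): S=98.4201, K−S=0.0000, hold=5.6201 ⇒ V=5.6201 continue | (k=2,j=1): S=124.3400, K−S=0.0000, hold=1.1604 ⇒ V=1.1604 continue | (k=2,j=2): S=157.0861, K−S=0.0000, hold=0.0853 ⇒ V=0.0853 continue
k=1: (k=1,j=0): S=110.6235, K−S=0.0000, hold=3.4489 ⇒ V=3.4489 continue | (k=1,j=1): S=139.7573, K−S=0.0000, hold=0.6376 ⇒ V=0.6376 continue
k=0: (k=0,j=0): S=124.3400, K−S=0.0000, hold=2.0805 ⇒ V=2.0805 continue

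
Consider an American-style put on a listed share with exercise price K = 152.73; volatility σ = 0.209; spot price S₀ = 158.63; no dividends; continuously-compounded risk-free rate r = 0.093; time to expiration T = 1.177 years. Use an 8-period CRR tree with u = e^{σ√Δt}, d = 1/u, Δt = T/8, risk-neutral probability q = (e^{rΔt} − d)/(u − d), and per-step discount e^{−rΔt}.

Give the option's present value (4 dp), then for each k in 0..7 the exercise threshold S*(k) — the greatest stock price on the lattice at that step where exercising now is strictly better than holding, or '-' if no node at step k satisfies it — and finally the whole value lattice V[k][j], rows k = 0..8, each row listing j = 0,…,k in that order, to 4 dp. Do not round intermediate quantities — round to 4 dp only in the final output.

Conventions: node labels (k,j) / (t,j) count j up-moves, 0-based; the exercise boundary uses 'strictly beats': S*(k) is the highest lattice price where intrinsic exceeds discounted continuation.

Δt=0.14713, u=1.08347, d=0.92296, q=0.56580, disc=e^(-rΔt)=0.98641
k=8 terminal: V=max(K-S,0) → 69.1965 54.6700 37.6174 17.5993 0.0000 0.0000 0.0000 0.0000 0.0000
k=7: j=0 S=90.5057 intr=62.2243 cont=60.1487 V=62.2243[EX]; j=1 S=106.2447 intr=46.4853 cont=44.4098 V=46.4853[EX]; j=2 S=124.7207 intr=28.0093 cont=25.9338 V=28.0093[EX]; j=3 S=146.4097 intr=6.3203 cont=7.5377 V=7.5377[hold]; j=4 S=171.8703 intr=0.0000 cont=0.0000 V=0.0000[hold]; j=5 S=201.7586 intr=0.0000 cont=0.0000 V=0.0000[hold]; j=6 S=236.8445 intr=0.0000 cont=0.0000 V=0.0000[hold]; j=7 S=278.0318 intr=0.0000 cont=0.0000 V=0.0000[hold]  S*(7)=124.7207
k=6: j=0 S=98.0600 intr=54.6700 cont=52.5945 V=54.6700[EX]; j=1 S=115.1126 intr=37.6174 cont=35.5419 V=37.6174[EX]; j=2 S=135.1307 intr=17.5993 cont=16.2032 V=17.5993[EX]; j=3 S=158.6300 intr=0.0000 cont=3.2284 V=3.2284[hold]; j=4 S=186.2158 intr=0.0000 cont=0.0000 V=0.0000[hold]; j=5 S=218.5988 intr=0.0000 cont=0.0000 V=0.0000[hold]; j=6 S=256.6131 intr=0.0000 cont=0.0000 V=0.0000[hold]  S*(6)=135.1307
k=5: j=0 S=106.2447 intr=46.4853 cont=44.4098 V=46.4853[EX]; j=1 S=124.7207 intr=28.0093 cont=25.9338 V=28.0093[EX]; j=2 S=146.4097 intr=6.3203 cont=9.3395 V=9.3395[hold]; j=3 S=171.8703 intr=0.0000 cont=1.3827 V=1.3827[hold]; j=4 S=201.7586 intr=0.0000 cont=0.0000 V=0.0000[hold]; j=5 S=236.8445 intr=0.0000 cont=0.0000 V=0.0000[hold]  S*(5)=124.7207
k=4: j=0 S=115.1126 intr=37.6174 cont=35.5419 V=37.6174[EX]; j=1 S=135.1307 intr=17.5993 cont=17.2088 V=17.5993[EX]; j=2 S=158.6300 intr=0.0000 cont=4.7718 V=4.7718[hold]; j=3 S=186.2158 intr=0.0000 cont=0.5922 V=0.5922[hold]; j=4 S=218.5988 intr=0.0000 cont=0.0000 V=0.0000[hold]  S*(4)=135.1307
k=3: j=0 S=124.7207 intr=28.0093 cont=25.9338 V=28.0093[EX]; j=1 S=146.4097 intr=6.3203 cont=10.2009 V=10.2009[hold]; j=2 S=171.8703 intr=0.0000 cont=2.3743 V=2.3743[hold]; j=3 S=201.7586 intr=0.0000 cont=0.2536 V=0.2536[hold]  S*(3)=124.7207
k=2: j=0 S=135.1307 intr=17.5993 cont=17.6895 V=17.6895[hold]; j=1 S=158.6300 intr=0.0000 cont=5.6941 V=5.6941[hold]; j=2 S=186.2158 intr=0.0000 cont=1.1584 V=1.1584[hold]  S*(2)=-
k=1: j=0 S=146.4097 intr=6.3203 cont=10.7543 V=10.7543[hold]; j=1 S=171.8703 intr=0.0000 cont=3.0853 V=3.0853[hold]  S*(1)=-
k=0: j=0 S=158.6300 intr=0.0000 cont=6.3280 V=6.3280[hold]  S*(0)=-

price = 6.3280
boundary = - - - 124.7207 135.1307 124.7207 135.1307 124.7207
tree:
6.3280
10.7543 3.0853
17.6895 5.6941 1.1584
28.0093 10.2009 2.3743 0.2536
37.6174 17.5993 4.7718 0.5922 0.0000
46.4853 28.0093 9.3395 1.3827 0.0000 0.0000
54.6700 37.6174 17.5993 3.2284 0.0000 0.0000 0.0000
62.2243 46.4853 28.0093 7.5377 0.0000 0.0000 0.0000 0.0000
69.1965 54.6700 37.6174 17.5993 0.0000 0.0000 0.0000 0.0000 0.0000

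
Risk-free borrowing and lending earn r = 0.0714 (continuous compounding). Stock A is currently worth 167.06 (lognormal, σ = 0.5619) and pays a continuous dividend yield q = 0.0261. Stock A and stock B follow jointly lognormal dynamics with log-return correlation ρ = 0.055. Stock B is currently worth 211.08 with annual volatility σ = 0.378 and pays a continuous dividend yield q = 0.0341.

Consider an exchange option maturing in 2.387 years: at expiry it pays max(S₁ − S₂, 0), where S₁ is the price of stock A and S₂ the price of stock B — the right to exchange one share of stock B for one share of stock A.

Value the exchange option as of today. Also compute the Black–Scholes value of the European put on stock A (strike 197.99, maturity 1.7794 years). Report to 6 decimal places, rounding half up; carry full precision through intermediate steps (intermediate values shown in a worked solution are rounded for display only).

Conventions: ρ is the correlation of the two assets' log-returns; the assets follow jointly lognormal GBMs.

σ_eff = √(σ₁² + σ₂² − 2ρσ₁σ₂) = √(0.5619² + 0.378² − 2·0.055·0.5619·0.378) = 0.659736
d₁ = (ln(S₁/S₂) + (q₂ − q₁ + σ_eff²/2)T) / (σ_eff√T) = (ln(167.06/211.08) + (0.0341 − 0.0261 + 0.217626)·2.387) / 1.019287 = 0.298920
d₂ = d₁ − σ_eff√T = 0.298920 − 1.019287 = -0.720367
N(d₁) = 0.617499,  N(d₂) = 0.235649
V = S₁·e^{−q₁T}·N(d₁) − S₂·e^{−q₂T}·N(d₂) = 96.928634 − 45.852526 = 51.076108
[vanilla: stock A put K=197.99]
σ√T = 0.5619·√1.7794 = 0.749542
d₁ = (ln(S/K) + (r−q+σ²/2)T) / (σ√T) = (ln(167.06/197.99) + (0.0714−0.0261+0.5619²/2)·1.7794) / 0.749542 = (-0.169863 + 0.361513) / 0.749542 = 0.255689
d₂ = d₁ − σ√T = 0.255689 − 0.749542 = -0.493853
e^{−rT} = 0.880690
e^{−qT} = 0.954620
N(−d₁) = 0.399095,  N(−d₂) = 0.689295
price = K·e^{−rT}·N(−d₂) − S·e^{−qT}·N(−d₁) = 120.190884 − 63.647238 = 56.543647

exchange price = 51.076108
price(stock A put K=197.99) = 56.543647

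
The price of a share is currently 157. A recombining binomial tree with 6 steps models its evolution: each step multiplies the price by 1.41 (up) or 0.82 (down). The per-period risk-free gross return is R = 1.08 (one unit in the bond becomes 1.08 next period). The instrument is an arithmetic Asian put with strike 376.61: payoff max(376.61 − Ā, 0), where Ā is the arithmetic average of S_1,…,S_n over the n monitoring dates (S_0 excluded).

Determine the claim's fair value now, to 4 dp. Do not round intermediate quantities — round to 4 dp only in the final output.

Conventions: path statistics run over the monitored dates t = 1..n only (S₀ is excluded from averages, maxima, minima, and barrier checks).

Under the martingale measure an up-move has probability p* = 0.4407; value the claim as the probability-weighted average of per-path payoffs, discounted 6 periods at R = 1.08.
Enumerate all 2^6 = 64 price paths (U = up ×1.41, D = down ×0.82); each path with k up-moves has probability p*^k·(1−p*)^(6−k).
DDDDDD: Ā=82.9650, payoff=293.6450, prob=0.030618
UDDDDD: Ā=142.6593, payoff=233.9507, prob=0.024123
DUDDDD: Ā=127.2210, payoff=249.3890, prob=0.024123
UUDDDD: Ā=218.7580, payoff=157.8520, prob=0.019006
DDUDDD: Ā=114.5615, payoff=262.0485, prob=0.024123
UDUDDD: Ā=196.9900, payoff=179.6200, prob=0.019006
DUUDDD: Ā=181.5516, payoff=195.0584, prob=0.019006
UUUDDD: Ā=312.1802, payoff=64.4298, prob=0.014974
DDDUDD: Ā=104.1808, payoff=272.4292, prob=0.024123
UDDUDD: Ā=179.1402, payoff=197.4698, prob=0.019006
DUDUDD: Ā=163.7018, payoff=212.9082, prob=0.019006
UUDUDD: Ā=281.4873, payoff=95.1227, prob=0.014974
DDUUDD: Ā=151.0424, payoff=225.5676, prob=0.019006
UDUUDD: Ā=259.7192, payoff=116.8908, prob=0.014974
DUUUDD: Ā=244.2809, payoff=132.3291, prob=0.014974
UUUUDD: Ā=420.0440, payoff=0.0000, prob=0.011798
DDDDUD: Ā=95.6686, payoff=280.9414, prob=0.024123
UDDDUD: Ā=164.5033, payoff=212.1067, prob=0.019006
DUDDUD: Ā=149.0650, payoff=227.5450, prob=0.019006
UUDDUD: Ā=256.3191, payoff=120.2909, prob=0.014974
DDUDUD: Ā=136.4055, payoff=240.2045, prob=0.019006
UDUDUD: Ā=234.5510, payoff=142.0590, prob=0.014974
DUUDUD: Ā=219.1127, payoff=157.4973, prob=0.014974
UUUDUD: Ā=376.7669, payoff=0.0000, prob=0.011798
DDDUUD: Ā=126.0248, payoff=250.5852, prob=0.019006
UDDUUD: Ā=216.7012, payoff=159.9088, prob=0.014974
DUDUUD: Ā=201.2629, payoff=175.3471, prob=0.014974
UUDUUD: Ā=346.0740, payoff=30.5360, prob=0.011798
DDUUUD: Ā=188.6034, payoff=188.0066, prob=0.014974
UDUUUD: Ā=324.3059, payoff=52.3041, prob=0.011798
DUUUUD: Ā=308.8676, payoff=67.7424, prob=0.011798
UUUUUD: Ā=531.1016, payoff=0.0000, prob=0.009295
DDDDDU: Ā=88.6886, payoff=287.9214, prob=0.024123
UDDDDU: Ā=152.5011, payoff=224.1089, prob=0.019006
DUDDDU: Ā=137.0628, payoff=239.5472, prob=0.019006
UUDDDU: Ā=235.6811, payoff=140.9289, prob=0.014974
DDUDDU: Ā=124.4033, payoff=252.2067, prob=0.019006
UDUDDU: Ā=213.9131, payoff=162.6969, prob=0.014974
DUUDDU: Ā=198.4747, payoff=178.1353, prob=0.014974
UUUDDU: Ā=341.2797, payoff=35.3303, prob=0.011798
DDDUDU: Ā=114.0226, payoff=262.5874, prob=0.019006
UDDUDU: Ā=196.0633, payoff=180.5467, prob=0.014974
DUDUDU: Ā=180.6249, payoff=195.9851, prob=0.014974
UUDUDU: Ā=310.5868, payoff=66.0232, prob=0.011798
DDUUDU: Ā=167.9655, payoff=208.6445, prob=0.014974
UDUUDU: Ā=288.8187, payoff=87.7913, prob=0.011798
DUUUDU: Ā=273.3804, payoff=103.2296, prob=0.011798
UUUUDU: Ā=470.0809, payoff=0.0000, prob=0.009295
DDDDUU: Ā=105.5104, payoff=271.0996, prob=0.019006
UDDDUU: Ā=181.4264, payoff=195.1836, prob=0.014974
DUDDUU: Ā=165.9881, payoff=210.6219, prob=0.014974
UUDDUU: Ā=285.4185, payoff=91.1915, prob=0.011798
DDUDUU: Ā=153.3287, payoff=223.2813, prob=0.014974
UDUDUU: Ā=263.6505, payoff=112.9595, prob=0.011798
DUUDUU: Ā=248.2122, payoff=128.3978, prob=0.011798
UUUDUU: Ā=426.8038, payoff=0.0000, prob=0.009295
DDDUUU: Ā=142.9479, payoff=233.6621, prob=0.014974
UDDUUU: Ā=245.8007, payoff=130.8093, prob=0.011798
DUDUUU: Ā=230.3624, payoff=146.2476, prob=0.011798
UUDUUU: Ā=396.1109, payoff=0.0000, prob=0.009295
DDUUUU: Ā=217.7029, payoff=158.9071, prob=0.011798
UDUUUU: Ā=374.3428, payoff=2.2672, prob=0.009295
DUUUUU: Ā=358.9045, payoff=17.7055, prob=0.009295
UUUUUU: Ā=617.1407, payoff=0.0000, prob=0.007324
Price = Σ prob·payoff / R^6 = 174.525250 / 1.586874 = 109.9805

price = 109.9805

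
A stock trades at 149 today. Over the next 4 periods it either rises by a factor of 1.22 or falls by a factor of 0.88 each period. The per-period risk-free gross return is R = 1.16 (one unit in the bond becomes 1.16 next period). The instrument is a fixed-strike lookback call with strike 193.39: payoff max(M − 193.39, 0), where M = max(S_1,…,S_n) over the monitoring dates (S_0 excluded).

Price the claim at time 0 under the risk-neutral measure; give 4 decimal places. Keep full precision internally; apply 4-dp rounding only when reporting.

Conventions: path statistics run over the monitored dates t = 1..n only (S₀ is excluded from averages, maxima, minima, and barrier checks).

With p* = (R−d)/(u−d) = 0.8235, sum probability × payoff across the paths and divide by R^4.
Enumerate all 2^4 = 16 price paths (U = up ×1.22, D = down ×0.88); each path with k up-moves has probability p*^k·(1−p*)^(4−k).
DDDD: M=131.1200, payoff=0.0000, prob=0.000970
UDDD: M=181.7800, payoff=0.0000, prob=0.004526
DUDD: M=159.9664, payoff=0.0000, prob=0.004526
UUDD: M=221.7716, payoff=28.3816, prob=0.021120
DDUD: M=140.7704, payoff=0.0000, prob=0.004526
UDUD: M=195.1590, payoff=1.7690, prob=0.021120
DUUD: M=195.1590, payoff=1.7690, prob=0.021120
UUUD: M=270.5614, payoff=77.1714, prob=0.098562
DDDU: M=131.1200, payoff=0.0000, prob=0.004526
UDDU: M=181.7800, payoff=0.0000, prob=0.021120
DUDU: M=171.7399, payoff=0.0000, prob=0.021120
UUDU: M=238.0940, payoff=44.7040, prob=0.098562
DDUU: M=171.7399, payoff=0.0000, prob=0.021120
UDUU: M=238.0940, payoff=44.7040, prob=0.098562
DUUU: M=238.0940, payoff=44.7040, prob=0.098562
UUUU: M=330.0848, payoff=136.6948, prob=0.459956
Price = Σ prob·payoff / R^4 = 84.372312 / 1.810639 = 46.5981

price = 46.5981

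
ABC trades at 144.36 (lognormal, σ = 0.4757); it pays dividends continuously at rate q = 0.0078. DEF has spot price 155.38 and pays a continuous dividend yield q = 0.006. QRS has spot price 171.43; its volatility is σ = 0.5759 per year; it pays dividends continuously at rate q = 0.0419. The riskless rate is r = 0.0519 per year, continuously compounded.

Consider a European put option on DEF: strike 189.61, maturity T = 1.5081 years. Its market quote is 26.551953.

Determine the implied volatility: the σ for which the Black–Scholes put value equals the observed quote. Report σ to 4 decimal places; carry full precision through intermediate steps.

At σ = 0.1644 the Black–Scholes value reproduces the quote:
σ√T = 0.1644·√1.5081 = 0.201891
d₁ = (ln(S/K) + (r−q+σ²/2)T) / (σ√T) = (ln(155.38/189.61) + (0.0519−0.006+0.1644²/2)·1.5081) / 0.201891 = (-0.199096 + 0.089602) / 0.201891 = -0.542341
d₂ = d₁ − σ√T = -0.542341 − 0.201891 = -0.744232
e^{−rT} = 0.924714
e^{−qT} = 0.990992
N(−d₁) = 0.706208,  N(−d₂) = 0.771632
V = K·e^{−rT}·N(−d₂) − S·e^{−qT}·N(−d₁) = 135.294174 − 108.742221 = 26.551953 (the observed quote) — the price is monotone increasing in volatility, hence this σ is the only solution

sigma = 0.1644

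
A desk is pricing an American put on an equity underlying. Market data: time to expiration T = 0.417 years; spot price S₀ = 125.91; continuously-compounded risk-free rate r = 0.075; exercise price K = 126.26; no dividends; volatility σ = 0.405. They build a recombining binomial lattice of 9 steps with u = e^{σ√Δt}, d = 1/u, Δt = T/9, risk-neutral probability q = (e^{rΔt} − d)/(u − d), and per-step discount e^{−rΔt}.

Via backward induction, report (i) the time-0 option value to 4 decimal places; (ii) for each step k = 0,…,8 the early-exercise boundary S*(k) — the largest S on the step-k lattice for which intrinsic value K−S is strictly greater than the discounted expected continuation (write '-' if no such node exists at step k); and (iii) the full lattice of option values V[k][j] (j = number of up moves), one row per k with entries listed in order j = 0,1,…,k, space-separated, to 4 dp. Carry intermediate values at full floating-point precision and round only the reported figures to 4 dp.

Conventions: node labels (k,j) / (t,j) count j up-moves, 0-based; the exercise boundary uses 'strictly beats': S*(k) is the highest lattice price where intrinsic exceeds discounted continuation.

price = 11.9380
boundary = - - - - 88.8420 96.9346 88.8420 96.9346 105.7643
tree:
11.9380
16.6435 7.2812
22.5374 10.8224 3.7647
29.5499 15.6306 6.0543 1.4845
37.4180 21.8301 9.4944 2.6311 0.3398
44.8350 29.3254 14.4320 4.5867 0.6794 0.0000
51.6328 37.4180 21.0926 7.8230 1.3585 0.0000 0.0000
57.8630 44.8350 29.3254 12.9464 2.7165 0.0000 0.0000 0.0000
63.5732 51.6328 37.4180 20.4957 5.4319 0.0000 0.0000 0.0000 0.0000
68.8066 57.8630 44.8350 29.3254 10.8616 0.0000 0.0000 0.0000 0.0000 0.0000

params: Δt=0.04633 u=1.09109 d=0.91651 q=0.49816 e^(-rΔt)=0.99653
t_9 payoffs: 68.8066 57.8630 44.8350 29.3254 10.8616 0.0000 0.0000 0.0000 0.0000 0.0000
t_8: node(8,0) S=62.6868 payoff=63.5732 vs cont=63.1352 → 63.5732 [stop]  node(8,1) S=74.6272 payoff=51.6328 vs cont=51.1948 → 51.6328 [stop]  node(8,2) S=88.8420 payoff=37.4180 vs cont=36.9800 → 37.4180 [stop]  node(8,3) S=105.7643 payoff=20.4957 vs cont=20.0577 → 20.4957 [stop]  node(8,4) S=125.9100 payoff=0.3500 vs cont=5.4319 → 5.4319 [wait]  node(8,5) S=149.8929 payoff=0.0000 vs cont=0.0000 → 0.0000 [wait]  node(8,6) S=178.4441 payoff=0.0000 vs cont=0.0000 → 0.0000 [wait]  node(8,7) S=212.4335 payoff=0.0000 vs cont=0.0000 → 0.0000 [wait]  node(8,8) S=252.8972 payoff=0.0000 vs cont=0.0000 → 0.0000 [wait]  ⇒ S*(8)=105.7643
t_7: node(7,0) S=68.3970 payoff=57.8630 vs cont=57.4250 → 57.8630 [stop]  node(7,1) S=81.4250 payoff=44.8350 vs cont=44.3970 → 44.8350 [stop]  node(7,2) S=96.9346 payoff=29.3254 vs cont=28.8874 → 29.3254 [stop]  node(7,3) S=115.3984 payoff=10.8616 vs cont=12.9464 → 12.9464 [wait]  node(7,4) S=137.3791 payoff=0.0000 vs cont=2.7165 → 2.7165 [wait]  node(7,5) S=163.5467 payoff=0.0000 vs cont=0.0000 → 0.0000 [wait]  node(7,6) S=194.6985 payoff=0.0000 vs cont=0.0000 → 0.0000 [wait]  node(7,7) S=231.7841 payoff=0.0000 vs cont=0.0000 → 0.0000 [wait]  ⇒ S*(7)=96.9346
t_6: node(6,0) S=74.6272 payoff=51.6328 vs cont=51.1948 → 51.6328 [stop]  node(6,1) S=88.8420 payoff=37.4180 vs cont=36.9800 → 37.4180 [stop]  node(6,2) S=105.7643 payoff=20.4957 vs cont=21.0926 → 21.0926 [wait]  node(6,3) S=125.9100 payoff=0.3500 vs cont=7.8230 → 7.8230 [wait]  node(6,4) S=149.8929 payoff=0.0000 vs cont=1.3585 → 1.3585 [wait]  node(6,5) S=178.4441 payoff=0.0000 vs cont=0.0000 → 0.0000 [wait]  node(6,6) S=212.4335 payoff=0.0000 vs cont=0.0000 → 0.0000 [wait]  ⇒ S*(6)=88.8420
t_5: node(5,0) S=81.4250 payoff=44.8350 vs cont=44.3970 → 44.8350 [stop]  node(5,1) S=96.9346 payoff=29.3254 vs cont=29.1838 → 29.3254 [stop]  node(5,2) S=115.3984 payoff=10.8616 vs cont=14.4320 → 14.4320 [wait]  node(5,3) S=137.3791 payoff=0.0000 vs cont=4.5867 → 4.5867 [wait]  node(5,4) S=163.5467 payoff=0.0000 vs cont=0.6794 → 0.6794 [wait]  node(5,5) S=194.6985 payoff=0.0000 vs cont=0.0000 → 0.0000 [wait]  ⇒ S*(5)=96.9346
t_4: node(4,0) S=88.8420 payoff=37.4180 vs cont=36.9800 → 37.4180 [stop]  node(4,1) S=105.7643 payoff=20.4957 vs cont=21.8301 → 21.8301 [wait]  node(4,2) S=125.9100 payoff=0.3500 vs cont=9.4944 → 9.4944 [wait]  node(4,3) S=149.8929 payoff=0.0000 vs cont=2.6311 → 2.6311 [wait]  node(4,4) S=178.4441 payoff=0.0000 vs cont=0.3398 → 0.3398 [wait]  ⇒ S*(4)=88.8420
t_3: node(3,0) S=96.9346 payoff=29.3254 vs cont=29.5499 → 29.5499 [wait]  node(3,1) S=115.3984 payoff=10.8616 vs cont=15.6306 → 15.6306 [wait]  node(3,2) S=137.3791 payoff=0.0000 vs cont=6.0543 → 6.0543 [wait]  node(3,3) S=163.5467 payoff=0.0000 vs cont=1.4845 → 1.4845 [wait]  ⇒ S*(3)=-
t_2: node(2,0) S=105.7643 payoff=20.4957 vs cont=22.5374 → 22.5374 [wait]  node(2,1) S=125.9100 payoff=0.3500 vs cont=10.8224 → 10.8224 [wait]  node(2,2) S=149.8929 payoff=0.0000 vs cont=3.7647 → 3.7647 [wait]  ⇒ S*(2)=-
t_1: node(1,0) S=115.3984 payoff=10.8616 vs cont=16.6435 → 16.6435 [wait]  node(1,1) S=137.3791 payoff=0.0000 vs cont=7.2812 → 7.2812 [wait]  ⇒ S*(1)=-
t_0: node(0,0) S=125.9100 payoff=0.3500 vs cont=11.9380 → 11.9380 [wait]  ⇒ S*(0)=-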